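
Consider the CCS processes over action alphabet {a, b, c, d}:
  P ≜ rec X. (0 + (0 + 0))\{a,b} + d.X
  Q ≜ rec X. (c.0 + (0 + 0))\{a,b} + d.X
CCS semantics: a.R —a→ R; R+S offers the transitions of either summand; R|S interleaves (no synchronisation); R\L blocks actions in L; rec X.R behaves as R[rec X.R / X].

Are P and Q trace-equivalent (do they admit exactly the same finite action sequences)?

traces(P) ≠ traces(Q) — witness ⟨c⟩

Reachable graph of P (1 states):
  s0 = rec X. (0 + (0 + 0))\{a,b} + d.X has moves -d-> s0
Reachable graph of Q (2 states):
  t0 = rec X. (c.0 + (0 + 0))\{a,b} + d.X has moves -c-> t1, -d-> t0
  t1 = 0\{a,b} has moves stopped
Trace ⟨c⟩ through Q, begin at {t0}:
  [1] c ⇒ {t1}
  Q completes σ.
Trace ⟨c⟩ through P, begin at {s0}:
  [1] c ⇒ no successor for P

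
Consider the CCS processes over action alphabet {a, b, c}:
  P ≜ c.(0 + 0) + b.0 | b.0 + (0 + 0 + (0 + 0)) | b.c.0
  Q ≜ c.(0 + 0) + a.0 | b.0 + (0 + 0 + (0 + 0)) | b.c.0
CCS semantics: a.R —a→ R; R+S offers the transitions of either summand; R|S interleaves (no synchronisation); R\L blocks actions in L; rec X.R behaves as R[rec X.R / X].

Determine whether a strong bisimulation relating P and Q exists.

NO

Reachable graph of P (7 states):
  m0 = c.(0 + 0) + b.0 | b.0 + (0 + 0 + (0 + 0)) | b.c.0 has moves =b=> m1, =b=> m2, =b=> m3, =c=> m4
  m1 = (0 + 0 + (0 + 0)) | c.0 has moves =c=> m5
  m2 = 0 | b.0 has moves =b=> m6
  m3 = b.0 | 0 has moves =b=> m6
  m4 = 0 + 0 has moves deadlocked
  m5 = (0 + 0 + (0 + 0)) | 0 has moves deadlocked
  m6 = 0 | 0 has moves deadlocked
Reachable graph of Q (7 states):
  n0 = c.(0 + 0) + a.0 | b.0 + (0 + 0 + (0 + 0)) | b.c.0 has moves =a=> n1, =b=> n2, =b=> n3, =c=> n4
  n1 = 0 | b.0 has moves =b=> n5
  n2 = (0 + 0 + (0 + 0)) | c.0 has moves =c=> n6
  n3 = a.0 | 0 has moves =a=> n5
  n4 = 0 + 0 has moves deadlocked
  n5 = 0 | 0 has moves deadlocked
  n6 = (0 + 0 + (0 + 0)) | 0 has moves deadlocked
Partition-refinement fixed point:
  B0 = {m0}
  B1 = {m2, m3, n1}
  B2 = {m4, m5, m6, n4, n5, n6}
  B3 = {m1, n2}
  B4 = {n0}
  B5 = {n3}
m0 ∈ B0, n0 ∈ B4 → different blocks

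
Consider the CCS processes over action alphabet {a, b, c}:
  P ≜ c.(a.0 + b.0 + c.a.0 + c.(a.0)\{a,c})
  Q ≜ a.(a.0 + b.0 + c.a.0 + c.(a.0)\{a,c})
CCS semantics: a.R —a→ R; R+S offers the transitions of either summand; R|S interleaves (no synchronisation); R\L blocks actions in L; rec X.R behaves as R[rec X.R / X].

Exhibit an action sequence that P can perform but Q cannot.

P's transition system — 5 states:
  u0 = c.(a.0 + b.0 + c.a.0 + c.(a.0)\{a,c}) → --c--▸ u1
  u1 = a.0 + b.0 + c.a.0 + c.(a.0)\{a,c} → --a--▸ u2, --b--▸ u2, --c--▸ u3, --c--▸ u4
  u2 = 0 → deadlocked
  u3 = (a.0)\{a,c} → deadlocked
  u4 = a.0 → --a--▸ u2
Q's transition system — 5 states:
  v0 = a.(a.0 + b.0 + c.a.0 + c.(a.0)\{a,c}) → --a--▸ v1
  v1 = a.0 + b.0 + c.a.0 + c.(a.0)\{a,c} → --a--▸ v2, --b--▸ v2, --c--▸ v3, --c--▸ v4
  v2 = 0 → deadlocked
  v3 = (a.0)\{a,c} → deadlocked
  v4 = a.0 → --a--▸ v2
Executing c from P (initial set {u0}):
  step 1 (c): {u1}
  — P admits the full trace.
Executing c from Q (initial set {v0}):
  step 1 (c): ∅  — Q cannot continue

c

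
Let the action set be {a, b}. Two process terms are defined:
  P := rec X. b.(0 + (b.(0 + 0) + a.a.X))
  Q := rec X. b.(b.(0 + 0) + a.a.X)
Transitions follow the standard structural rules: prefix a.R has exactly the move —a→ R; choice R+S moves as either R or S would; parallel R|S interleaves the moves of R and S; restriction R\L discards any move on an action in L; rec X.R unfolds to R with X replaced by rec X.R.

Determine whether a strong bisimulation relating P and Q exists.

Reachable graph of P (4 states):
  s0 = rec X. b.(0 + (b.(0 + 0) + a.a.X)) :: -b-> s1
  s1 = 0 + (b.(0 + 0) + a.a.(rec X. b.(0 + (b.(0 + 0) + a.a.X)))) :: -a-> s2, -b-> s3
  s2 = a.(rec X. b.(0 + (b.(0 + 0) + a.a.X))) :: -a-> s0
  s3 = 0 + 0 :: ∅
Reachable graph of Q (4 states):
  t0 = rec X. b.(b.(0 + 0) + a.a.X) :: -b-> t1
  t1 = b.(0 + 0) + a.a.(rec X. b.(b.(0 + 0) + a.a.X)) :: -a-> t2, -b-> t3
  t2 = a.(rec X. b.(b.(0 + 0) + a.a.X)) :: -a-> t0
  t3 = 0 + 0 :: ∅
Coarsest stable partition (strong bisimilarity classes):
  B0 = {s0, t0}
  B1 = {s1, t1}
  B2 = {s3, t3}
  B3 = {s2, t2}
s0 ∈ B0, t0 ∈ B0 → same block

bisimilar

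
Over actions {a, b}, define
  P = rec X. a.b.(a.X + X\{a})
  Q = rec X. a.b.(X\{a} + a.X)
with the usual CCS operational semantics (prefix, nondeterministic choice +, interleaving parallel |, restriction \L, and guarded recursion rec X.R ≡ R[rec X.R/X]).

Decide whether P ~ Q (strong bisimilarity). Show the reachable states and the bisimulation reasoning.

P ~ Q

P's transition system — 3 states:
  p0 = rec X. a.b.(a.X + X\{a}) :: —a→ p1
  p1 = b.(a.(rec X. a.b.(a.X + X\{a})) + (rec X. a.b.(a.X + X\{a}))\{a}) :: —b→ p2
  p2 = a.(rec X. a.b.(a.X + X\{a})) + (rec X. a.b.(a.X + X\{a}))\{a} :: —a→ p0
Q's transition system — 3 states:
  q0 = rec X. a.b.(X\{a} + a.X) :: —a→ q1
  q1 = b.((rec X. a.b.(X\{a} + a.X))\{a} + a.(rec X. a.b.(X\{a} + a.X))) :: —b→ q2
  q2 = (rec X. a.b.(X\{a} + a.X))\{a} + a.(rec X. a.b.(X\{a} + a.X)) :: —a→ q0
Bisimilarity quotient blocks:
  B0 = {p0, q0}
  B1 = {p1, q1}
  B2 = {p2, q2}
p0 ∈ B0, q0 ∈ B0 → same block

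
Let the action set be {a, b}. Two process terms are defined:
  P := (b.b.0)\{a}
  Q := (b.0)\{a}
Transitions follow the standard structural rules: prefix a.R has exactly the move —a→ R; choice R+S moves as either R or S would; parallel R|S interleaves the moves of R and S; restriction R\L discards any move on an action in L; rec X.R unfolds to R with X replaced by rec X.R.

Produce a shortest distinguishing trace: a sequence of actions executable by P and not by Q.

bb

P's transition system — 3 states:
  s0 = (b.b.0)\{a} ⊢ --b--▸ s1
  s1 = (b.0)\{a} ⊢ --b--▸ s2
  s2 = 0\{a} ⊢ deadlocked
Q's transition system — 2 states:
  t0 = (b.0)\{a} ⊢ --b--▸ t1
  t1 = 0\{a} ⊢ deadlocked
Trace ⟨bb⟩ through P, begin at {s0}:
  [1] b ⇒ {s1}
  [2] b ⇒ {s2}
  — P admits the full trace.
Trace ⟨bb⟩ through Q, begin at {t0}:
  [1] b ⇒ {t1}
  [2] b ⇒ ∅ (Q stuck)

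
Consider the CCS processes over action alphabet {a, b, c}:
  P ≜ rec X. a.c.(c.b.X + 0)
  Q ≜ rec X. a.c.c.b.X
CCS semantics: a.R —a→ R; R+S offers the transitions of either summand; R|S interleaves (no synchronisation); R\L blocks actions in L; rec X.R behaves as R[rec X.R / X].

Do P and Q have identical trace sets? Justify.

P's transition system — 4 states:
  s0 = rec X. a.c.(c.b.X + 0) | ··a··> s1
  s1 = c.(c.b.(rec X. a.c.(c.b.X + 0)) + 0) | ··c··> s2
  s2 = c.b.(rec X. a.c.(c.b.X + 0)) + 0 | ··c··> s3
  s3 = b.(rec X. a.c.(c.b.X + 0)) | ··b··> s0
Q's transition system — 4 states:
  t0 = rec X. a.c.c.b.X | ··a··> t1
  t1 = c.c.b.(rec X. a.c.c.b.X) | ··c··> t2
  t2 = c.b.(rec X. a.c.c.b.X) | ··c··> t3
  t3 = b.(rec X. a.c.c.b.X) | ··b··> t0
Coarsest stable partition (strong bisimilarity classes):
  B0 = {s0, t0}
  B1 = {s1, t1}
  B2 = {s2, t2}
  B3 = {s3, t3}
s0 ∈ B0, t0 ∈ B0 → same block
Bisimilar ⇒ trace-equivalent.

traces(P) = traces(Q)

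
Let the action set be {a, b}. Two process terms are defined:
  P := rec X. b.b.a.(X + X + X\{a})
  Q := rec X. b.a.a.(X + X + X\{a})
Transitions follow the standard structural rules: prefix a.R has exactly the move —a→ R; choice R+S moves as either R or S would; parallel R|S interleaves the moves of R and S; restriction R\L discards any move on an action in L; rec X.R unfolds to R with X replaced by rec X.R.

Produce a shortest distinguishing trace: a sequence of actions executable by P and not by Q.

LTS(P): 6 reachable states
  s0 = rec X. b.b.a.(X + X + X\{a}) has moves =b=> s1
  s1 = b.a.((rec X. b.b.a.(X + X + X\{a})) + (rec X. b.b.a.(X + X + X\{a})) + (rec X. b.b.a.(X + X + X\{a}))\{a}) has moves =b=> s2
  s2 = a.((rec X. b.b.a.(X + X + X\{a})) + (rec X. b.b.a.(X + X + X\{a})) + (rec X. b.b.a.(X + X + X\{a}))\{a}) has moves =a=> s3
  s3 = (rec X. b.b.a.(X + X + X\{a})) + (rec X. b.b.a.(X + X + X\{a})) + (rec X. b.b.a.(X + X + X\{a}))\{a} has moves =b=> s1, =b=> s4
  s4 = (b.a.((rec X. b.b.a.(X + X + X\{a})) + (rec X. b.b.a.(X + X + X\{a})) + (rec X. b.b.a.(X + X + X\{a}))\{a}))\{a} has moves =b=> s5
  s5 = (a.((rec X. b.b.a.(X + X + X\{a})) + (rec X. b.b.a.(X + X + X\{a})) + (rec X. b.b.a.(X + X + X\{a}))\{a}))\{a} has moves ∅
LTS(Q): 5 reachable states
  t0 = rec X. b.a.a.(X + X + X\{a}) has moves =b=> t1
  t1 = a.a.((rec X. b.a.a.(X + X + X\{a})) + (rec X. b.a.a.(X + X + X\{a})) + (rec X. b.a.a.(X + X + X\{a}))\{a}) has moves =a=> t2
  t2 = a.((rec X. b.a.a.(X + X + X\{a})) + (rec X. b.a.a.(X + X + X\{a})) + (rec X. b.a.a.(X + X + X\{a}))\{a}) has moves =a=> t3
  t3 = (rec X. b.a.a.(X + X + X\{a})) + (rec X. b.a.a.(X + X + X\{a})) + (rec X. b.a.a.(X + X + X\{a}))\{a} has moves =b=> t1, =b=> t4
  t4 = (a.a.((rec X. b.a.a.(X + X + X\{a})) + (rec X. b.a.a.(X + X + X\{a})) + (rec X. b.a.a.(X + X + X\{a}))\{a}))\{a} has moves ∅
Trace ⟨bb⟩ through P, begin at {s0}:
  step 1 (b): {s1}
  step 2 (b): {s2}
  ✓ P
Trace ⟨bb⟩ through Q, begin at {t0}:
  step 1 (b): {t1}
  step 2 (b): no successor for Q

bb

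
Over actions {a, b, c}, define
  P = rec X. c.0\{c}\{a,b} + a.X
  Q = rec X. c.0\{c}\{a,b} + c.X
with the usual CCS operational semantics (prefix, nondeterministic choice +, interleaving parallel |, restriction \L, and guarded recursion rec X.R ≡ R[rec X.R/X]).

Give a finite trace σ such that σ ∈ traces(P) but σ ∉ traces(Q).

P's transition system — 2 states:
  s0 = rec X. c.0\{c}\{a,b} + a.X → —a→ s0, —c→ s1
  s1 = 0\{c}\{a,b} → stopped
Q's transition system — 2 states:
  t0 = rec X. c.0\{c}\{a,b} + c.X → —c→ t0, —c→ t1
  t1 = 0\{c}\{a,b} → stopped
Executing a from P (initial set {s0}):
  after a @ step 1: {s0}
  — P admits the full trace.
Executing a from Q (initial set {t0}):
  after a @ step 1: ∅ (Q stuck)

a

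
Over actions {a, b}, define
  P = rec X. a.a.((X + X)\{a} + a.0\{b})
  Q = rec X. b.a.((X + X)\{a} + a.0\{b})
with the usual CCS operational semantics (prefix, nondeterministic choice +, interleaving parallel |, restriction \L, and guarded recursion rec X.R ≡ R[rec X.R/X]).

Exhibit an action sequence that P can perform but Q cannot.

a

P's transition system — 4 states:
  m0 = rec X. a.a.((X + X)\{a} + a.0\{b}) has moves --a--▸ m1
  m1 = a.(((rec X. a.a.((X + X)\{a} + a.0\{b})) + (rec X. a.a.((X + X)\{a} + a.0\{b})))\{a} + a.0\{b}) has moves --a--▸ m2
  m2 = ((rec X. a.a.((X + X)\{a} + a.0\{b})) + (rec X. a.a.((X + X)\{a} + a.0\{b})))\{a} + a.0\{b} has moves --a--▸ m3
  m3 = 0\{b} has moves stopped
Q's transition system — 5 states:
  n0 = rec X. b.a.((X + X)\{a} + a.0\{b}) has moves --b--▸ n1
  n1 = a.(((rec X. b.a.((X + X)\{a} + a.0\{b})) + (rec X. b.a.((X + X)\{a} + a.0\{b})))\{a} + a.0\{b}) has moves --a--▸ n2
  n2 = ((rec X. b.a.((X + X)\{a} + a.0\{b})) + (rec X. b.a.((X + X)\{a} + a.0\{b})))\{a} + a.0\{b} has moves --a--▸ n3, --b--▸ n4
  n3 = 0\{b} has moves stopped
  n4 = (a.(((rec X. b.a.((X + X)\{a} + a.0\{b})) + (rec X. b.a.((X + X)\{a} + a.0\{b})))\{a} + a.0\{b}))\{a} has moves stopped
Trace ⟨a⟩ through P, begin at {m0}:
  step 1 (a): {m1}
  — P admits the full trace.
Trace ⟨a⟩ through Q, begin at {n0}:
  step 1 (a): ∅ (Q stuck)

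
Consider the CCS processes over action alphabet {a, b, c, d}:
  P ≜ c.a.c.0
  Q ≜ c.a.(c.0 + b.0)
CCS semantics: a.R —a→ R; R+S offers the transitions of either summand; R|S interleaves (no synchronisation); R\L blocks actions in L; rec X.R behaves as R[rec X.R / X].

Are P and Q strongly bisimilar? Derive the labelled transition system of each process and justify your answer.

LTS(P): 4 reachable states
  s0 = c.a.c.0 ⊢ ··c··> s1
  s1 = a.c.0 ⊢ ··a··> s2
  s2 = c.0 ⊢ ··c··> s3
  s3 = 0 ⊢ (no moves)
LTS(Q): 4 reachable states
  t0 = c.a.(c.0 + b.0) ⊢ ··c··> t1
  t1 = a.(c.0 + b.0) ⊢ ··a··> t2
  t2 = c.0 + b.0 ⊢ ··b··> t3, ··c··> t3
  t3 = 0 ⊢ (no moves)
Partition-refinement fixed point:
  B0 = {s0}
  B1 = {s1}
  B2 = {s2}
  B3 = {s3, t3}
  B4 = {t0}
  B5 = {t1}
  B6 = {t2}
s0 ∈ B0, t0 ∈ B4 → different blocks

not bisimilar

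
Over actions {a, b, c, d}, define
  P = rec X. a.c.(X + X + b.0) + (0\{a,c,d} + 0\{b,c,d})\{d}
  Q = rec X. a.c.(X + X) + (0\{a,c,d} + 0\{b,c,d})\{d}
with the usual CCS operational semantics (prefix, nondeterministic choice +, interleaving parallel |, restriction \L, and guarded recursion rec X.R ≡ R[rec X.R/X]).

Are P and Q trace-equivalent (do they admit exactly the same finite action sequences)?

NO — witness ⟨acb⟩

P's transition system — 4 states:
  m0 = rec X. a.c.(X + X + b.0) + (0\{a,c,d} + 0\{b,c,d})\{d} has moves ··a··> m1
  m1 = c.((rec X. a.c.(X + X + b.0) + (0\{a,c,d} + 0\{b,c,d})\{d}) + (rec X. a.c.(X + X + b.0) + (0\{a,c,d} + 0\{b,c,d})\{d}) + b.0) has moves ··c··> m2
  m2 = (rec X. a.c.(X + X + b.0) + (0\{a,c,d} + 0\{b,c,d})\{d}) + (rec X. a.c.(X + X + b.0) + (0\{a,c,d} + 0\{b,c,d})\{d}) + b.0 has moves ··a··> m1, ··b··> m3
  m3 = 0 has moves deadlocked
Q's transition system — 3 states:
  n0 = rec X. a.c.(X + X) + (0\{a,c,d} + 0\{b,c,d})\{d} has moves ··a··> n1
  n1 = c.((rec X. a.c.(X + X) + (0\{a,c,d} + 0\{b,c,d})\{d}) + (rec X. a.c.(X + X) + (0\{a,c,d} + 0\{b,c,d})\{d})) has moves ··c··> n2
  n2 = (rec X. a.c.(X + X) + (0\{a,c,d} + 0\{b,c,d})\{d}) + (rec X. a.c.(X + X) + (0\{a,c,d} + 0\{b,c,d})\{d}) has moves ··a··> n1
Run σ = ⟨acb⟩ on P: start {m0}
  [1] a ⇒ {m1}
  [2] c ⇒ {m2}
  [3] b ⇒ {m3}
  P completes σ.
Run σ = ⟨acb⟩ on Q: start {n0}
  [1] a ⇒ {n1}
  [2] c ⇒ {n2}
  [3] b ⇒ ∅  — Q cannot continue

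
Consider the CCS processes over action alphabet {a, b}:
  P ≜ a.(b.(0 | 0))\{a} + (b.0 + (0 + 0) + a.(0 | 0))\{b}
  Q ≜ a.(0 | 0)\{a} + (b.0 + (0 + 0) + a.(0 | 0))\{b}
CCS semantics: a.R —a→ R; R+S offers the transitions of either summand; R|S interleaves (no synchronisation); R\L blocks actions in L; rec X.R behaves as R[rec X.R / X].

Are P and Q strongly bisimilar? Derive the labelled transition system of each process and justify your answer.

Reachable graph of P (4 states):
  p0 = a.(b.(0 | 0))\{a} + (b.0 + (0 + 0) + a.(0 | 0))\{b} | =a=> p1, =a=> p2
  p1 = (0 | 0)\{b} | stopped
  p2 = (b.(0 | 0))\{a} | =b=> p3
  p3 = (0 | 0)\{a} | stopped
Reachable graph of Q (3 states):
  q0 = a.(0 | 0)\{a} + (b.0 + (0 + 0) + a.(0 | 0))\{b} | =a=> q1, =a=> q2
  q1 = (0 | 0)\{a} | stopped
  q2 = (0 | 0)\{b} | stopped
Partition-refinement fixed point:
  B0 = {p0}
  B1 = {p2}
  B2 = {p1, p3, q1, q2}
  B3 = {q0}
p0 ∈ B0, q0 ∈ B3 → different blocks

not bisimilar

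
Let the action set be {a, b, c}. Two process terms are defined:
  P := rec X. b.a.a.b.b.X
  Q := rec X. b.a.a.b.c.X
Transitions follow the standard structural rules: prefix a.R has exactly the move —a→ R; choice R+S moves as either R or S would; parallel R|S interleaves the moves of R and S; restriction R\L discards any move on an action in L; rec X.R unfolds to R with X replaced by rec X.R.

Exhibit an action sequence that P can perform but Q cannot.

baabb

P's transition system — 5 states:
  m0 = rec X. b.a.a.b.b.X | ··b··> m1
  m1 = a.a.b.b.(rec X. b.a.a.b.b.X) | ··a··> m2
  m2 = a.b.b.(rec X. b.a.a.b.b.X) | ··a··> m3
  m3 = b.b.(rec X. b.a.a.b.b.X) | ··b··> m4
  m4 = b.(rec X. b.a.a.b.b.X) | ··b··> m0
Q's transition system — 5 states:
  n0 = rec X. b.a.a.b.c.X | ··b··> n1
  n1 = a.a.b.c.(rec X. b.a.a.b.c.X) | ··a··> n2
  n2 = a.b.c.(rec X. b.a.a.b.c.X) | ··a··> n3
  n3 = b.c.(rec X. b.a.a.b.c.X) | ··b··> n4
  n4 = c.(rec X. b.a.a.b.c.X) | ··c··> n0
Run σ = ⟨baabb⟩ on P: start {m0}
  step 1 (b): {m1}
  step 2 (a): {m2}
  step 3 (a): {m3}
  step 4 (b): {m4}
  step 5 (b): {m0}
  — P admits the full trace.
Run σ = ⟨baabb⟩ on Q: start {n0}
  step 1 (b): {n1}
  step 2 (a): {n2}
  step 3 (a): {n3}
  step 4 (b): {n4}
  step 5 (b): ∅  — Q cannot continue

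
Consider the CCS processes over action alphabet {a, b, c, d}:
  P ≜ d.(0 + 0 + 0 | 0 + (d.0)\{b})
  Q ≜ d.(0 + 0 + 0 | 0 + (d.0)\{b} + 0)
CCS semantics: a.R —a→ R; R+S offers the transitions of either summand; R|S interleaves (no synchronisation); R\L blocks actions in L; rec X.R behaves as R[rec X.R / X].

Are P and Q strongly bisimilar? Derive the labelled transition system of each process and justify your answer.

P's transition system — 3 states:
  s0 = d.(0 + 0 + 0 | 0 + (d.0)\{b}) | --d--▸ s1
  s1 = 0 + 0 + 0 | 0 + (d.0)\{b} | --d--▸ s2
  s2 = 0\{b} | deadlocked
Q's transition system — 3 states:
  t0 = d.(0 + 0 + 0 | 0 + (d.0)\{b} + 0) | --d--▸ t1
  t1 = 0 + 0 + 0 | 0 + (d.0)\{b} + 0 | --d--▸ t2
  t2 = 0\{b} | deadlocked
Coarsest stable partition (strong bisimilarity classes):
  B0 = {s0, t0}
  B1 = {s1, t1}
  B2 = {s2, t2}
s0 ∈ B0, t0 ∈ B0 → same block

P ~ Q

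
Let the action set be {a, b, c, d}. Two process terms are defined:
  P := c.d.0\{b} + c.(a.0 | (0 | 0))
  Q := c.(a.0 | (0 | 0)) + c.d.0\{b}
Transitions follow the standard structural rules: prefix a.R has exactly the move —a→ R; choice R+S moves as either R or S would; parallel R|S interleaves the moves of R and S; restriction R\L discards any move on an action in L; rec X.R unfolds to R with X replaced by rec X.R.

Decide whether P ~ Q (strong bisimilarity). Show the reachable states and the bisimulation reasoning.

bisimilar

Reachable graph of P (5 states):
  s0 = c.d.0\{b} + c.(a.0 | (0 | 0)) → =c=> s1, =c=> s2
  s1 = a.0 | (0 | 0) → =a=> s3
  s2 = d.0\{b} → =d=> s4
  s3 = 0 | (0 | 0) → ∅
  s4 = 0\{b} → ∅
Reachable graph of Q (5 states):
  t0 = c.(a.0 | (0 | 0)) + c.d.0\{b} → =c=> t1, =c=> t2
  t1 = a.0 | (0 | 0) → =a=> t3
  t2 = d.0\{b} → =d=> t4
  t3 = 0 | (0 | 0) → ∅
  t4 = 0\{b} → ∅
Partition-refinement fixed point:
  B0 = {s0, t0}
  B1 = {s1, t1}
  B2 = {s3, s4, t3, t4}
  B3 = {s2, t2}
s0 ∈ B0, t0 ∈ B0 → same block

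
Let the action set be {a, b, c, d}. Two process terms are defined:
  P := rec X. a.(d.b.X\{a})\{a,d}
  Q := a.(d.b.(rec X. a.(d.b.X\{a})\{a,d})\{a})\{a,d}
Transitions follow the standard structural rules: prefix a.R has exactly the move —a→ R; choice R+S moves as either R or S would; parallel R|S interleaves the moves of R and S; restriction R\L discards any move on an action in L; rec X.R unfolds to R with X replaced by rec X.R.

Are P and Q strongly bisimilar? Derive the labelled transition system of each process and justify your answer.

P ~ Q

Reachable graph of P (2 states):
  m0 = rec X. a.(d.b.X\{a})\{a,d} :: --a--▸ m1
  m1 = (d.b.(rec X. a.(d.b.X\{a})\{a,d})\{a})\{a,d} :: ·
Reachable graph of Q (2 states):
  n0 = a.(d.b.(rec X. a.(d.b.X\{a})\{a,d})\{a})\{a,d} :: --a--▸ n1
  n1 = (d.b.(rec X. a.(d.b.X\{a})\{a,d})\{a})\{a,d} :: ·
Coarsest stable partition (strong bisimilarity classes):
  B0 = {m0, n0}
  B1 = {m1, n1}
m0 ∈ B0, n0 ∈ B0 → same block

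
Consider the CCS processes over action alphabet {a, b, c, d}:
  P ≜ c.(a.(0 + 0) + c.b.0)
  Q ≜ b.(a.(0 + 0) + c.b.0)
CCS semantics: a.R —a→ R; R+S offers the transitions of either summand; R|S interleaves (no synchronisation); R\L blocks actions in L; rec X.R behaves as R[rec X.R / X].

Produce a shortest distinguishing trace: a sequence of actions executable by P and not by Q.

c

P's transition system — 5 states:
  s0 = c.(a.(0 + 0) + c.b.0) | =c=> s1
  s1 = a.(0 + 0) + c.b.0 | =a=> s2, =c=> s3
  s2 = 0 + 0 | (no moves)
  s3 = b.0 | =b=> s4
  s4 = 0 | (no moves)
Q's transition system — 5 states:
  t0 = b.(a.(0 + 0) + c.b.0) | =b=> t1
  t1 = a.(0 + 0) + c.b.0 | =a=> t2, =c=> t3
  t2 = 0 + 0 | (no moves)
  t3 = b.0 | =b=> t4
  t4 = 0 | (no moves)
Executing c from P (initial set {s0}):
  after c @ step 1: {s1}
  P completes σ.
Executing c from Q (initial set {t0}):
  after c @ step 1: no successor for Q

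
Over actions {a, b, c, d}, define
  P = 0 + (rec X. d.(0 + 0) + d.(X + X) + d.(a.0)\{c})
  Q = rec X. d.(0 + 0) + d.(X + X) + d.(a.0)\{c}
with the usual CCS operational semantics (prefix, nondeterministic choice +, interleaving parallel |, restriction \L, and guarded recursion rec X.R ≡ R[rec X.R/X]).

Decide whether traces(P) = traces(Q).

LTS(P): 5 reachable states
  u0 = 0 + (rec X. d.(0 + 0) + d.(X + X) + d.(a.0)\{c}) ⊢ ··d··> u1, ··d··> u2, ··d··> u3
  u1 = (a.0)\{c} ⊢ ··a··> u4
  u2 = (rec X. d.(0 + 0) + d.(X + X) + d.(a.0)\{c}) + (rec X. d.(0 + 0) + d.(X + X) + d.(a.0)\{c}) ⊢ ··d··> u1, ··d··> u2, ··d··> u3
  u3 = 0 + 0 ⊢ ∅
  u4 = 0\{c} ⊢ ∅
LTS(Q): 5 reachable states
  v0 = rec X. d.(0 + 0) + d.(X + X) + d.(a.0)\{c} ⊢ ··d··> v1, ··d··> v2, ··d··> v3
  v1 = (a.0)\{c} ⊢ ··a··> v4
  v2 = (rec X. d.(0 + 0) + d.(X + X) + d.(a.0)\{c}) + (rec X. d.(0 + 0) + d.(X + X) + d.(a.0)\{c}) ⊢ ··d··> v1, ··d··> v2, ··d··> v3
  v3 = 0 + 0 ⊢ ∅
  v4 = 0\{c} ⊢ ∅
Partition-refinement fixed point:
  B0 = {u0, u2, v0, v2}
  B1 = {u1, v1}
  B2 = {u3, u4, v3, v4}
u0 ∈ B0, v0 ∈ B0 → same block
Bisimilar ⇒ trace-equivalent.

trace-equivalent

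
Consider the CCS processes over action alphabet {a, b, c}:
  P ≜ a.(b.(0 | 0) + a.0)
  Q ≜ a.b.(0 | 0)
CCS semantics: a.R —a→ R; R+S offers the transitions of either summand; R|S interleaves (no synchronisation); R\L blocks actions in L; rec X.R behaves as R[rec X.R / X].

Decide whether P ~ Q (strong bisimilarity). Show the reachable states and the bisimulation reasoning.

P ≁ Q

P's transition system — 4 states:
  s0 = a.(b.(0 | 0) + a.0) | --a--▸ s1
  s1 = b.(0 | 0) + a.0 | --a--▸ s2, --b--▸ s3
  s2 = 0 | deadlocked
  s3 = 0 | 0 | deadlocked
Q's transition system — 3 states:
  t0 = a.b.(0 | 0) | --a--▸ t1
  t1 = b.(0 | 0) | --b--▸ t2
  t2 = 0 | 0 | deadlocked
Bisimilarity quotient blocks:
  B0 = {s0}
  B1 = {s1}
  B2 = {s2, s3, t2}
  B3 = {t0}
  B4 = {t1}
s0 ∈ B0, t0 ∈ B3 → different blocks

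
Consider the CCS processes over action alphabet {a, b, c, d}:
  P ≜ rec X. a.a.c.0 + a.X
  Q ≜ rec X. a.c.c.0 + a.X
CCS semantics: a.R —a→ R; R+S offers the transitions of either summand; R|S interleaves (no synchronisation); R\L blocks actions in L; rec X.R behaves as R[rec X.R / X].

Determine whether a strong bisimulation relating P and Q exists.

P's transition system — 4 states:
  u0 = rec X. a.a.c.0 + a.X :: =a=> u0, =a=> u1
  u1 = a.c.0 :: =a=> u2
  u2 = c.0 :: =c=> u3
  u3 = 0 :: ·
Q's transition system — 4 states:
  v0 = rec X. a.c.c.0 + a.X :: =a=> v0, =a=> v1
  v1 = c.c.0 :: =c=> v2
  v2 = c.0 :: =c=> v3
  v3 = 0 :: ·
Coarsest stable partition (strong bisimilarity classes):
  B0 = {u0}
  B1 = {u1}
  B2 = {u2, v2}
  B3 = {u3, v3}
  B4 = {v0}
  B5 = {v1}
u0 ∈ B0, v0 ∈ B4 → different blocks

NO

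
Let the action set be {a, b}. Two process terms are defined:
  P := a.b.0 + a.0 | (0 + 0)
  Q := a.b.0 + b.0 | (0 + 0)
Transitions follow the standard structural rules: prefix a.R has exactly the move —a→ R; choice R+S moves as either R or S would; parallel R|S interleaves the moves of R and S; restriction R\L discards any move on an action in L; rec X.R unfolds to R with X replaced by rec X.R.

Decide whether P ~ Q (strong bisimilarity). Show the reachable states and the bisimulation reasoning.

not bisimilar

LTS(P): 4 reachable states
  m0 = a.b.0 + a.0 | (0 + 0) ⊢ -a-> m1, -a-> m2
  m1 = 0 | (0 + 0) ⊢ stopped
  m2 = b.0 ⊢ -b-> m3
  m3 = 0 ⊢ stopped
LTS(Q): 4 reachable states
  n0 = a.b.0 + b.0 | (0 + 0) ⊢ -a-> n1, -b-> n2
  n1 = b.0 ⊢ -b-> n3
  n2 = 0 | (0 + 0) ⊢ stopped
  n3 = 0 ⊢ stopped
Bisimilarity quotient blocks:
  B0 = {m0}
  B1 = {m2, n1}
  B2 = {m1, m3, n2, n3}
  B3 = {n0}
m0 ∈ B0, n0 ∈ B3 → different blocks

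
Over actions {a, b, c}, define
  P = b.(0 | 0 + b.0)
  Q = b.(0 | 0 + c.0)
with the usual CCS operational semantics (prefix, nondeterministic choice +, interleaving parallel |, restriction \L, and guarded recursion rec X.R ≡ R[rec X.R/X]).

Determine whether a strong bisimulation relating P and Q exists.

P ≁ Q

LTS(P): 3 reachable states
  u0 = b.(0 | 0 + b.0) has moves =b=> u1
  u1 = 0 | 0 + b.0 has moves =b=> u2
  u2 = 0 has moves deadlocked
LTS(Q): 3 reachable states
  v0 = b.(0 | 0 + c.0) has moves =b=> v1
  v1 = 0 | 0 + c.0 has moves =c=> v2
  v2 = 0 has moves deadlocked
Bisimilarity quotient blocks:
  B0 = {u0}
  B1 = {u1}
  B2 = {u2, v2}
  B3 = {v0}
  B4 = {v1}
u0 ∈ B0, v0 ∈ B3 → different blocks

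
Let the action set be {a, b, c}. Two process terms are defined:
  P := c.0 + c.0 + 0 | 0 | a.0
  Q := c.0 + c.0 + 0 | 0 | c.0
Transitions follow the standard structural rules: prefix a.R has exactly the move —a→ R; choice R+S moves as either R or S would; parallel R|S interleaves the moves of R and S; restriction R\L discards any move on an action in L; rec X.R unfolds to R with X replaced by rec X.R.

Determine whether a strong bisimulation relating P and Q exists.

Reachable graph of P (3 states):
  s0 = c.0 + c.0 + 0 | 0 | a.0 | --a--▸ s1, --c--▸ s2
  s1 = 0 | 0 | 0 | ·
  s2 = 0 | ·
Reachable graph of Q (3 states):
  t0 = c.0 + c.0 + 0 | 0 | c.0 | --c--▸ t1, --c--▸ t2
  t1 = 0 | ·
  t2 = 0 | 0 | 0 | ·
Bisimilarity quotient blocks:
  B0 = {s0}
  B1 = {s1, s2, t1, t2}
  B2 = {t0}
s0 ∈ B0, t0 ∈ B2 → different blocks

P ≁ Q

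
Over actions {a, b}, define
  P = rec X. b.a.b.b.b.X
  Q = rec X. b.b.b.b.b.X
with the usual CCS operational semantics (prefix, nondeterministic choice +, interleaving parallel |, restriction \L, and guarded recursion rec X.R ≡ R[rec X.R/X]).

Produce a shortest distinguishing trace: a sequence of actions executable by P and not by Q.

LTS(P): 5 reachable states
  u0 = rec X. b.a.b.b.b.X ⊢ -b-> u1
  u1 = a.b.b.b.(rec X. b.a.b.b.b.X) ⊢ -a-> u2
  u2 = b.b.b.(rec X. b.a.b.b.b.X) ⊢ -b-> u3
  u3 = b.b.(rec X. b.a.b.b.b.X) ⊢ -b-> u4
  u4 = b.(rec X. b.a.b.b.b.X) ⊢ -b-> u0
LTS(Q): 5 reachable states
  v0 = rec X. b.b.b.b.b.X ⊢ -b-> v1
  v1 = b.b.b.b.(rec X. b.b.b.b.b.X) ⊢ -b-> v2
  v2 = b.b.b.(rec X. b.b.b.b.b.X) ⊢ -b-> v3
  v3 = b.b.(rec X. b.b.b.b.b.X) ⊢ -b-> v4
  v4 = b.(rec X. b.b.b.b.b.X) ⊢ -b-> v0
Trace ⟨ba⟩ through P, begin at {u0}:
  after b @ step 1: {u1}
  after a @ step 2: {u2}
  ✓ P
Trace ⟨ba⟩ through Q, begin at {v0}:
  after b @ step 1: {v1}
  after a @ step 2: no successor for Q

ba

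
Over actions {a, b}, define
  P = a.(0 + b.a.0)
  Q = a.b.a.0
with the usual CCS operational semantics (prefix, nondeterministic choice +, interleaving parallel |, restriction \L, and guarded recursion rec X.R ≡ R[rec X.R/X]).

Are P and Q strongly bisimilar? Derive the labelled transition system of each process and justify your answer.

Reachable graph of P (4 states):
  s0 = a.(0 + b.a.0) | —a→ s1
  s1 = 0 + b.a.0 | —b→ s2
  s2 = a.0 | —a→ s3
  s3 = 0 | (no moves)
Reachable graph of Q (4 states):
  t0 = a.b.a.0 | —a→ t1
  t1 = b.a.0 | —b→ t2
  t2 = a.0 | —a→ t3
  t3 = 0 | (no moves)
Bisimilarity quotient blocks:
  B0 = {s0, t0}
  B1 = {s1, t1}
  B2 = {s2, t2}
  B3 = {s3, t3}
s0 ∈ B0, t0 ∈ B0 → same block

bisimilar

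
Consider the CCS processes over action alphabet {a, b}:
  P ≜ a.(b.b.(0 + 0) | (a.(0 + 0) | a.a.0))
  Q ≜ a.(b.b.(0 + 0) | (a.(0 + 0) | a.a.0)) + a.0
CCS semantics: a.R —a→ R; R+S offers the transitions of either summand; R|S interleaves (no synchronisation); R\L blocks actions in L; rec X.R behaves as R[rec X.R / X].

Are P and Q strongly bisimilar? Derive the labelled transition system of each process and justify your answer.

P's transition system — 19 states:
  u0 = a.(b.b.(0 + 0) | (a.(0 + 0) | a.a.0)) :: --a--▸ u1
  u1 = b.b.(0 + 0) | (a.(0 + 0) | a.a.0) :: --a--▸ u2, --a--▸ u3, --b--▸ u4
  u2 = b.b.(0 + 0) | ((0 + 0) | a.a.0) :: --a--▸ u5, --b--▸ u6
  u3 = b.b.(0 + 0) | (a.(0 + 0) | a.0) :: --a--▸ u5, --a--▸ u7, --b--▸ u8
  u4 = b.(0 + 0) | (a.(0 + 0) | a.a.0) :: --a--▸ u6, --a--▸ u8, --b--▸ u9
  u5 = b.b.(0 + 0) | ((0 + 0) | a.0) :: --a--▸ u10, --b--▸ u11
  u6 = b.(0 + 0) | ((0 + 0) | a.a.0) :: --a--▸ u11, --b--▸ u12
  u7 = b.b.(0 + 0) | (a.(0 + 0) | 0) :: --a--▸ u10, --b--▸ u13
  u8 = b.(0 + 0) | (a.(0 + 0) | a.0) :: --a--▸ u11, --a--▸ u13, --b--▸ u14
  u9 = (0 + 0) | (a.(0 + 0) | a.a.0) :: --a--▸ u12, --a--▸ u14
  u10 = b.b.(0 + 0) | ((0 + 0) | 0) :: --b--▸ u15
  u11 = b.(0 + 0) | ((0 + 0) | a.0) :: --a--▸ u15, --b--▸ u16
  u12 = (0 + 0) | ((0 + 0) | a.a.0) :: --a--▸ u16
  u13 = b.(0 + 0) | (a.(0 + 0) | 0) :: --a--▸ u15, --b--▸ u17
  u14 = (0 + 0) | (a.(0 + 0) | a.0) :: --a--▸ u16, --a--▸ u17
  u15 = b.(0 + 0) | ((0 + 0) | 0) :: --b--▸ u18
  u16 = (0 + 0) | ((0 + 0) | a.0) :: --a--▸ u18
  u17 = (0 + 0) | (a.(0 + 0) | 0) :: --a--▸ u18
  u18 = (0 + 0) | ((0 + 0) | 0) :: stopped
Q's transition system — 20 states:
  v0 = a.(b.b.(0 + 0) | (a.(0 + 0) | a.a.0)) + a.0 :: --a--▸ v1, --a--▸ v2
  v1 = 0 :: stopped
  v2 = b.b.(0 + 0) | (a.(0 + 0) | a.a.0) :: --a--▸ v3, --a--▸ v4, --b--▸ v5
  v3 = b.b.(0 + 0) | ((0 + 0) | a.a.0) :: --a--▸ v6, --b--▸ v7
  v4 = b.b.(0 + 0) | (a.(0 + 0) | a.0) :: --a--▸ v6, --a--▸ v8, --b--▸ v9
  v5 = b.(0 + 0) | (a.(0 + 0) | a.a.0) :: --a--▸ v7, --a--▸ v9, --b--▸ v10
  v6 = b.b.(0 + 0) | ((0 + 0) | a.0) :: --a--▸ v11, --b--▸ v12
  v7 = b.(0 + 0) | ((0 + 0) | a.a.0) :: --a--▸ v12, --b--▸ v13
  v8 = b.b.(0 + 0) | (a.(0 + 0) | 0) :: --a--▸ v11, --b--▸ v14
  v9 = b.(0 + 0) | (a.(0 + 0) | a.0) :: --a--▸ v12, --a--▸ v14, --b--▸ v15
  v10 = (0 + 0) | (a.(0 + 0) | a.a.0) :: --a--▸ v13, --a--▸ v15
  v11 = b.b.(0 + 0) | ((0 + 0) | 0) :: --b--▸ v16
  v12 = b.(0 + 0) | ((0 + 0) | a.0) :: --a--▸ v16, --b--▸ v17
  v13 = (0 + 0) | ((0 + 0) | a.a.0) :: --a--▸ v17
  v14 = b.(0 + 0) | (a.(0 + 0) | 0) :: --a--▸ v16, --b--▸ v18
  v15 = (0 + 0) | (a.(0 + 0) | a.0) :: --a--▸ v17, --a--▸ v18
  v16 = b.(0 + 0) | ((0 + 0) | 0) :: --b--▸ v19
  v17 = (0 + 0) | ((0 + 0) | a.0) :: --a--▸ v19
  v18 = (0 + 0) | (a.(0 + 0) | 0) :: --a--▸ v19
  v19 = (0 + 0) | ((0 + 0) | 0) :: stopped
Coarsest stable partition (strong bisimilarity classes):
  B0 = {u0}
  B1 = {u1, v2}
  B2 = {u4, v5}
  B3 = {u9, v10}
  B4 = {u12, u14, v13, v15}
  B5 = {u16, u17, v17, v18}
  B6 = {u18, v1, v19}
  B7 = {u6, u8, v7, v9}
  B8 = {u11, u13, v12, v14}
  B9 = {u15, v16}
  B10 = {u2, u3, v3, v4}
  B11 = {u5, u7, v6, v8}
  B12 = {u10, v11}
  B13 = {v0}
u0 ∈ B0, v0 ∈ B13 → different blocks

P ≁ Q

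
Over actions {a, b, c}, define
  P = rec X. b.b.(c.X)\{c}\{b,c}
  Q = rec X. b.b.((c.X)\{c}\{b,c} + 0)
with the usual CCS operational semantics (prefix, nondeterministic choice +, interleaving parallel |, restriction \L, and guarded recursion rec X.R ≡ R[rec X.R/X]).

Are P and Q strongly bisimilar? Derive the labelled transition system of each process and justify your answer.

Reachable graph of P (3 states):
  m0 = rec X. b.b.(c.X)\{c}\{b,c} → --b--▸ m1
  m1 = b.(c.(rec X. b.b.(c.X)\{c}\{b,c}))\{c}\{b,c} → --b--▸ m2
  m2 = (c.(rec X. b.b.(c.X)\{c}\{b,c}))\{c}\{b,c} → ·
Reachable graph of Q (3 states):
  n0 = rec X. b.b.((c.X)\{c}\{b,c} + 0) → --b--▸ n1
  n1 = b.((c.(rec X. b.b.((c.X)\{c}\{b,c} + 0)))\{c}\{b,c} + 0) → --b--▸ n2
  n2 = (c.(rec X. b.b.((c.X)\{c}\{b,c} + 0)))\{c}\{b,c} + 0 → ·
Bisimilarity quotient blocks:
  B0 = {m0, n0}
  B1 = {m1, n1}
  B2 = {m2, n2}
m0 ∈ B0, n0 ∈ B0 → same block

bisimilar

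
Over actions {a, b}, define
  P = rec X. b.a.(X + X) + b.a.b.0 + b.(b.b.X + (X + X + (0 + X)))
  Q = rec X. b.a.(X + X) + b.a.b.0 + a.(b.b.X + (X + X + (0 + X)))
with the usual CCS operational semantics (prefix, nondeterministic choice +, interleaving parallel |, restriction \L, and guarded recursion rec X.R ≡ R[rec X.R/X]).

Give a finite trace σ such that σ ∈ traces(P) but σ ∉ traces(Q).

P's transition system — 8 states:
  u0 = rec X. b.a.(X + X) + b.a.b.0 + b.(b.b.X + (X + X + (0 + X))) | -b-> u1, -b-> u2, -b-> u3
  u1 = a.((rec X. b.a.(X + X) + b.a.b.0 + b.(b.b.X + (X + X + (0 + X)))) + (rec X. b.a.(X + X) + b.a.b.0 + b.(b.b.X + (X + X + (0 + X))))) | -a-> u4
  u2 = a.b.0 | -a-> u5
  u3 = b.b.(rec X. b.a.(X + X) + b.a.b.0 + b.(b.b.X + (X + X + (0 + X)))) + ((rec X. b.a.(X + X) + b.a.b.0 + b.(b.b.X + (X + X + (0 + X)))) + (rec X. b.a.(X + X) + b.a.b.0 + b.(b.b.X + (X + X + (0 + X)))) + (0 + (rec X. b.a.(X + X) + b.a.b.0 + b.(b.b.X + (X + X + (0 + X)))))) | -b-> u1, -b-> u2, -b-> u3, -b-> u6
  u4 = (rec X. b.a.(X + X) + b.a.b.0 + b.(b.b.X + (X + X + (0 + X)))) + (rec X. b.a.(X + X) + b.a.b.0 + b.(b.b.X + (X + X + (0 + X)))) | -b-> u1, -b-> u2, -b-> u3
  u5 = b.0 | -b-> u7
  u6 = b.(rec X. b.a.(X + X) + b.a.b.0 + b.(b.b.X + (X + X + (0 + X)))) | -b-> u0
  u7 = 0 | ∅
Q's transition system — 8 states:
  v0 = rec X. b.a.(X + X) + b.a.b.0 + a.(b.b.X + (X + X + (0 + X))) | -a-> v1, -b-> v2, -b-> v3
  v1 = b.b.(rec X. b.a.(X + X) + b.a.b.0 + a.(b.b.X + (X + X + (0 + X)))) + ((rec X. b.a.(X + X) + b.a.b.0 + a.(b.b.X + (X + X + (0 + X)))) + (rec X. b.a.(X + X) + b.a.b.0 + a.(b.b.X + (X + X + (0 + X)))) + (0 + (rec X. b.a.(X + X) + b.a.b.0 + a.(b.b.X + (X + X + (0 + X)))))) | -a-> v1, -b-> v2, -b-> v3, -b-> v4
  v2 = a.((rec X. b.a.(X + X) + b.a.b.0 + a.(b.b.X + (X + X + (0 + X)))) + (rec X. b.a.(X + X) + b.a.b.0 + a.(b.b.X + (X + X + (0 + X))))) | -a-> v5
  v3 = a.b.0 | -a-> v6
  v4 = b.(rec X. b.a.(X + X) + b.a.b.0 + a.(b.b.X + (X + X + (0 + X)))) | -b-> v0
  v5 = (rec X. b.a.(X + X) + b.a.b.0 + a.(b.b.X + (X + X + (0 + X)))) + (rec X. b.a.(X + X) + b.a.b.0 + a.(b.b.X + (X + X + (0 + X)))) | -a-> v1, -b-> v2, -b-> v3
  v6 = b.0 | -b-> v7
  v7 = 0 | ∅
Trace ⟨bb⟩ through P, begin at {u0}:
  [1] b ⇒ {u1, u2, u3}
  [2] b ⇒ {u1, u2, u3, u6}
  — P admits the full trace.
Trace ⟨bb⟩ through Q, begin at {v0}:
  [1] b ⇒ {v2, v3}
  [2] b ⇒ ∅ (Q stuck)

bb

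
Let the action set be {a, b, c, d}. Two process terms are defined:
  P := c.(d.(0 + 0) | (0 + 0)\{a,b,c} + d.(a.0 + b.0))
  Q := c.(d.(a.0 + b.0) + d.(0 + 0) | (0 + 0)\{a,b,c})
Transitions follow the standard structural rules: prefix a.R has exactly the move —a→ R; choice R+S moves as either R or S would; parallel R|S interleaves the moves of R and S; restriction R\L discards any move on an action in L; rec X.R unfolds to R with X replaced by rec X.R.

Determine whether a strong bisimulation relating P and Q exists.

P ~ Q

P's transition system — 5 states:
  p0 = c.(d.(0 + 0) | (0 + 0)\{a,b,c} + d.(a.0 + b.0)) → —c→ p1
  p1 = d.(0 + 0) | (0 + 0)\{a,b,c} + d.(a.0 + b.0) → —d→ p2, —d→ p3
  p2 = (0 + 0) | (0 + 0)\{a,b,c} → ∅
  p3 = a.0 + b.0 → —a→ p4, —b→ p4
  p4 = 0 → ∅
Q's transition system — 5 states:
  q0 = c.(d.(a.0 + b.0) + d.(0 + 0) | (0 + 0)\{a,b,c}) → —c→ q1
  q1 = d.(a.0 + b.0) + d.(0 + 0) | (0 + 0)\{a,b,c} → —d→ q2, —d→ q3
  q2 = (0 + 0) | (0 + 0)\{a,b,c} → ∅
  q3 = a.0 + b.0 → —a→ q4, —b→ q4
  q4 = 0 → ∅
Bisimilarity quotient blocks:
  B0 = {p0, q0}
  B1 = {p1, q1}
  B2 = {p3, q3}
  B3 = {p2, p4, q2, q4}
p0 ∈ B0, q0 ∈ B0 → same block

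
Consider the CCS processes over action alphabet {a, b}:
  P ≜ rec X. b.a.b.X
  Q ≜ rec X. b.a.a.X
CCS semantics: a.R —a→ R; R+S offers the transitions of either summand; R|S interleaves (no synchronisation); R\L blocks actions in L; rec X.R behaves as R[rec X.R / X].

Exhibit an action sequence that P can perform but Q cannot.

bab

LTS(P): 3 reachable states
  u0 = rec X. b.a.b.X ⊢ -b-> u1
  u1 = a.b.(rec X. b.a.b.X) ⊢ -a-> u2
  u2 = b.(rec X. b.a.b.X) ⊢ -b-> u0
LTS(Q): 3 reachable states
  v0 = rec X. b.a.a.X ⊢ -b-> v1
  v1 = a.a.(rec X. b.a.a.X) ⊢ -a-> v2
  v2 = a.(rec X. b.a.a.X) ⊢ -a-> v0
Trace ⟨bab⟩ through P, begin at {u0}:
  after b @ step 1: {u1}
  after a @ step 2: {u2}
  after b @ step 3: {u0}
  — P admits the full trace.
Trace ⟨bab⟩ through Q, begin at {v0}:
  after b @ step 1: {v1}
  after a @ step 2: {v2}
  after b @ step 3: no successor for Q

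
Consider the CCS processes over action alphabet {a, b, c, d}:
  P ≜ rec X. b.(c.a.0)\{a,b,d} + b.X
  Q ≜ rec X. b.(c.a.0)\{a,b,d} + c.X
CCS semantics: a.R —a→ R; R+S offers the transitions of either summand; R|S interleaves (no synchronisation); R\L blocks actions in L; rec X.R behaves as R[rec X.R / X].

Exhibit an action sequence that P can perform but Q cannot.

Reachable graph of P (3 states):
  s0 = rec X. b.(c.a.0)\{a,b,d} + b.X has moves —b→ s0, —b→ s1
  s1 = (c.a.0)\{a,b,d} has moves —c→ s2
  s2 = (a.0)\{a,b,d} has moves ∅
Reachable graph of Q (3 states):
  t0 = rec X. b.(c.a.0)\{a,b,d} + c.X has moves —b→ t1, —c→ t0
  t1 = (c.a.0)\{a,b,d} has moves —c→ t2
  t2 = (a.0)\{a,b,d} has moves ∅
Executing bb from P (initial set {s0}):
  [1] b ⇒ {s0, s1}
  [2] b ⇒ {s0, s1}
  — P admits the full trace.
Executing bb from Q (initial set {t0}):
  [1] b ⇒ {t1}
  [2] b ⇒ no successor for Q

bb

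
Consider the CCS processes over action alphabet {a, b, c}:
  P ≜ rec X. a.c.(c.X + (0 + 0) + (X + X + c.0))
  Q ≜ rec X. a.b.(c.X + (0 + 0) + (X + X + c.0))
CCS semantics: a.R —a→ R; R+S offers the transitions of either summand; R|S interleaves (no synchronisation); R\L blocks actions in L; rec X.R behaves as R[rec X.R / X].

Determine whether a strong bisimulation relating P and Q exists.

P ≁ Q

LTS(P): 4 reachable states
  p0 = rec X. a.c.(c.X + (0 + 0) + (X + X + c.0)) has moves --a--▸ p1
  p1 = c.(c.(rec X. a.c.(c.X + (0 + 0) + (X + X + c.0))) + (0 + 0) + ((rec X. a.c.(c.X + (0 + 0) + (X + X + c.0))) + (rec X. a.c.(c.X + (0 + 0) + (X + X + c.0))) + c.0)) has moves --c--▸ p2
  p2 = c.(rec X. a.c.(c.X + (0 + 0) + (X + X + c.0))) + (0 + 0) + ((rec X. a.c.(c.X + (0 + 0) + (X + X + c.0))) + (rec X. a.c.(c.X + (0 + 0) + (X + X + c.0))) + c.0) has moves --a--▸ p1, --c--▸ p0, --c--▸ p3
  p3 = 0 has moves (no moves)
LTS(Q): 4 reachable states
  q0 = rec X. a.b.(c.X + (0 + 0) + (X + X + c.0)) has moves --a--▸ q1
  q1 = b.(c.(rec X. a.b.(c.X + (0 + 0) + (X + X + c.0))) + (0 + 0) + ((rec X. a.b.(c.X + (0 + 0) + (X + X + c.0))) + (rec X. a.b.(c.X + (0 + 0) + (X + X + c.0))) + c.0)) has moves --b--▸ q2
  q2 = c.(rec X. a.b.(c.X + (0 + 0) + (X + X + c.0))) + (0 + 0) + ((rec X. a.b.(c.X + (0 + 0) + (X + X + c.0))) + (rec X. a.b.(c.X + (0 + 0) + (X + X + c.0))) + c.0) has moves --a--▸ q1, --c--▸ q0, --c--▸ q3
  q3 = 0 has moves (no moves)
Partition-refinement fixed point:
  B0 = {p0}
  B1 = {p1}
  B2 = {p2}
  B3 = {p3, q3}
  B4 = {q0}
  B5 = {q1}
  B6 = {q2}
p0 ∈ B0, q0 ∈ B4 → different blocks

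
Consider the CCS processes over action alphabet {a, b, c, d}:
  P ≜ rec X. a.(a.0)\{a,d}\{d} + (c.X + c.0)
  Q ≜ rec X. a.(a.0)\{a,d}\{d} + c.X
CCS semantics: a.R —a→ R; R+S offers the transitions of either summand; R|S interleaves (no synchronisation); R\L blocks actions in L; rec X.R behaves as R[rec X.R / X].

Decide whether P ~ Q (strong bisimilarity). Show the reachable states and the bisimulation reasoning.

Reachable graph of P (3 states):
  u0 = rec X. a.(a.0)\{a,d}\{d} + (c.X + c.0) | -a-> u1, -c-> u0, -c-> u2
  u1 = (a.0)\{a,d}\{d} | ∅
  u2 = 0 | ∅
Reachable graph of Q (2 states):
  v0 = rec X. a.(a.0)\{a,d}\{d} + c.X | -a-> v1, -c-> v0
  v1 = (a.0)\{a,d}\{d} | ∅
Bisimilarity quotient blocks:
  B0 = {u0}
  B1 = {u1, u2, v1}
  B2 = {v0}
u0 ∈ B0, v0 ∈ B2 → different blocks

NO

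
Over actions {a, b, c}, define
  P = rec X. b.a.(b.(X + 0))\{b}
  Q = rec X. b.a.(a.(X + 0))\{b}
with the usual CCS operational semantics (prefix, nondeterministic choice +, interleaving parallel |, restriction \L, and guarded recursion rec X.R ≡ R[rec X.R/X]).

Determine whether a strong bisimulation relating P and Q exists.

NO

Reachable graph of P (3 states):
  m0 = rec X. b.a.(b.(X + 0))\{b} → ··b··> m1
  m1 = a.(b.((rec X. b.a.(b.(X + 0))\{b}) + 0))\{b} → ··a··> m2
  m2 = (b.((rec X. b.a.(b.(X + 0))\{b}) + 0))\{b} → stopped
Reachable graph of Q (4 states):
  n0 = rec X. b.a.(a.(X + 0))\{b} → ··b··> n1
  n1 = a.(a.((rec X. b.a.(a.(X + 0))\{b}) + 0))\{b} → ··a··> n2
  n2 = (a.((rec X. b.a.(a.(X + 0))\{b}) + 0))\{b} → ··a··> n3
  n3 = ((rec X. b.a.(a.(X + 0))\{b}) + 0)\{b} → stopped
Partition-refinement fixed point:
  B0 = {m0}
  B1 = {m1, n2}
  B2 = {m2, n3}
  B3 = {n0}
  B4 = {n1}
m0 ∈ B0, n0 ∈ B3 → different blocks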